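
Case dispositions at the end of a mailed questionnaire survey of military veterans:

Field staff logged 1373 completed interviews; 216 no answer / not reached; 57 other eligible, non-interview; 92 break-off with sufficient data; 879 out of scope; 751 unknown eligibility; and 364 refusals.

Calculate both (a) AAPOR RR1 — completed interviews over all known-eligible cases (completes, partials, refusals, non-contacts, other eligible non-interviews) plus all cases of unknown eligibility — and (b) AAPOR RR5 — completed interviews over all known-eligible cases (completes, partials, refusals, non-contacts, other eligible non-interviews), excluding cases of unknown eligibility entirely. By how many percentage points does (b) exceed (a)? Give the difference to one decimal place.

Num: 1373
Base: 1373 + 92 + 364 + 216 + 57 + 751 = 2853
RR1 = 1373 / 2853 = 0.4812
Base: 1373 + 92 + 364 + 216 + 57 = 2102
RR5 = 1373 / 2102 = 0.6532
Difference = 65.32 − 48.12 = 17.20 percentage points

17.2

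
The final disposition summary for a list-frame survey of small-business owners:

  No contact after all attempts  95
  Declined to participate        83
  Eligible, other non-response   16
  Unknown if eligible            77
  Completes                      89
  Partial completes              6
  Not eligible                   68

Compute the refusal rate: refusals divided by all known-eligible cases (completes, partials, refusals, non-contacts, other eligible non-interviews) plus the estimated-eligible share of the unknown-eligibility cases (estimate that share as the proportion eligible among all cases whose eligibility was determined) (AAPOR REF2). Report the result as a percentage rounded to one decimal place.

23.6%

Top → 83
Known eligible → 89 + 6 + 83 + 95 + 16 = 289
e = 289 / (289 + 68) = 289 / 357 = 0.8095
e × U → 0.8095 × 77 = 62.33
Base → 289 + 62.33 = 351.33
REF2 = 83 / 351.33 = 0.2362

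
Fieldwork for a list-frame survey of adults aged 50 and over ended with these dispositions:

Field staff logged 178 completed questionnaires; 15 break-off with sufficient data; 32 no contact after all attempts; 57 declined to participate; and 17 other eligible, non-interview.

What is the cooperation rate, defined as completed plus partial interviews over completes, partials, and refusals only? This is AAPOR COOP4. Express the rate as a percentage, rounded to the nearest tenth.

Num = 178 + 15 = 193
Denom = 178 + 15 + 57 = 250
COOP4 = 193 / 250 = 0.7720

77.2%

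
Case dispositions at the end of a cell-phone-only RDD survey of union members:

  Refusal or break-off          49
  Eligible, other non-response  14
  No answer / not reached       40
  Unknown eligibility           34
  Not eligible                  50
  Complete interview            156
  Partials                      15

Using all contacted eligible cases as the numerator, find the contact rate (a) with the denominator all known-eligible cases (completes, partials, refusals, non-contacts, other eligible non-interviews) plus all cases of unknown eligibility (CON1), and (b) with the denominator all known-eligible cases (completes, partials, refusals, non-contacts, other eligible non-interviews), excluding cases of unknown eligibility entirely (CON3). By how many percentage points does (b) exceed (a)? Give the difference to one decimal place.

9.4

Top → 156 + 15 + 49 + 14 = 234
Base → 156 + 15 + 49 + 40 + 14 + 34 = 308
CON1 = 234 / 308 = 0.7597
Base → 156 + 15 + 49 + 40 + 14 = 274
CON3 = 234 / 274 = 0.8540
Difference = 85.40 − 75.97 = 9.43 percentage points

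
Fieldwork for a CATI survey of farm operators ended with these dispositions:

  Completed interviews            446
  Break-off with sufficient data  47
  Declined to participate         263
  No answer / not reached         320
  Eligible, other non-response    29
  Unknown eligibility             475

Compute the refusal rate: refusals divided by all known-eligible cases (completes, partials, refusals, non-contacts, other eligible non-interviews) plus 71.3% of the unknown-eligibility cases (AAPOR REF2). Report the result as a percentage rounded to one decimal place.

18.2%

Numerator → 263
Eligible (known) → 446 + 47 + 263 + 320 + 29 = 1105
Eligible share of unknowns → 0.7130 × 475 = 338.68
Denom → 1105 + 338.68 = 1443.68
REF2 = 263 / 1443.68 = 0.1822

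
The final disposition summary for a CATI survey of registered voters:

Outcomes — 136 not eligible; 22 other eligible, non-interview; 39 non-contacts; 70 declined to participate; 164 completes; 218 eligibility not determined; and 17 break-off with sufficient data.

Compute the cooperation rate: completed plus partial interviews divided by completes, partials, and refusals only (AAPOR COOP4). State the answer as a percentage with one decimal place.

Top: 164 + 17 = 181
Base: 164 + 17 + 70 = 251
COOP4 = 181 / 251 = 0.7211

72.1%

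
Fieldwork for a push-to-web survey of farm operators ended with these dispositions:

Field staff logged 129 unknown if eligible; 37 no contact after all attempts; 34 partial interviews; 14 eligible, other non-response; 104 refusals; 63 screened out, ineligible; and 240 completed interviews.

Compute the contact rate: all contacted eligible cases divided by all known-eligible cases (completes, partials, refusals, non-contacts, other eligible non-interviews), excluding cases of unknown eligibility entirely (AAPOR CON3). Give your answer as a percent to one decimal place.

Numerator: 240 + 34 + 104 + 14 = 392
Denominator: 240 + 34 + 104 + 37 + 14 = 429
CON3 = 392 / 429 = 0.9138

91.4%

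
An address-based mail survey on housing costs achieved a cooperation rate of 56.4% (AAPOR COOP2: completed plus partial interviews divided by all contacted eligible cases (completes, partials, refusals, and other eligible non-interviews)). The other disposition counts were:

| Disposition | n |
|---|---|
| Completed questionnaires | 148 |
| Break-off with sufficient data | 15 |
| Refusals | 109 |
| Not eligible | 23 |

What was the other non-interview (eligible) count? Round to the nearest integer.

Top = 148 + 15 = 163
COOP2 = 163 / D = 0.564
D = 163 / 0.564 = 289.0
Other denominator terms total 272
other non-interview (eligible) = 289.0 − 272 ≈ 17

17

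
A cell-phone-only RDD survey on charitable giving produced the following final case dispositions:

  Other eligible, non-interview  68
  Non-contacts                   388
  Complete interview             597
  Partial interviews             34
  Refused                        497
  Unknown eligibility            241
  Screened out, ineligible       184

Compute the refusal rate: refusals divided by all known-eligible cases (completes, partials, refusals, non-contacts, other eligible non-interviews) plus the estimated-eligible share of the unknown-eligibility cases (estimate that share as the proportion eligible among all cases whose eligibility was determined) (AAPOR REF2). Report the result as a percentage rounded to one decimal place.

Numerator = 497
Eligible (known) = 597 + 34 + 497 + 388 + 68 = 1584
e = 1584 / (1584 + 184) = 1584 / 1768 = 0.8959
Eligible share of unknowns = 0.8959 × 241 = 215.91
Base = 1584 + 215.91 = 1799.91
REF2 = 497 / 1799.91 = 0.2761

27.6%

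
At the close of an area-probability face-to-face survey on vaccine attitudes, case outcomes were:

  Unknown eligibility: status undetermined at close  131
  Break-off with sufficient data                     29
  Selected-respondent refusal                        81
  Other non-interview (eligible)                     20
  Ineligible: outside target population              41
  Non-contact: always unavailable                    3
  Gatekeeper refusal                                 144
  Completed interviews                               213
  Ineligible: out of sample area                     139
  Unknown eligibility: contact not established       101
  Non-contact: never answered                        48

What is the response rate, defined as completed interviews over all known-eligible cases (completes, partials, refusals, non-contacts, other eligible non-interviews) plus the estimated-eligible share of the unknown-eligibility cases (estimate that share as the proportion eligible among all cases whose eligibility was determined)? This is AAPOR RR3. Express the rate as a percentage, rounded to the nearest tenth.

29.9%

Declined to participate = 144 + 81 = 225
Never reached = 48 + 3 = 51
Undetermined eligibility = 101 + 131 = 232
Ineligible = 41 + 139 = 180
Numerator = 213
Determined eligible = 213 + 29 + 225 + 51 + 20 = 538
e = 538 / (538 + 180) = 538 / 718 = 0.7493
e × U = 0.7493 × 232 = 173.84
Base = 538 + 173.84 = 711.84
RR3 = 213 / 711.84 = 0.2992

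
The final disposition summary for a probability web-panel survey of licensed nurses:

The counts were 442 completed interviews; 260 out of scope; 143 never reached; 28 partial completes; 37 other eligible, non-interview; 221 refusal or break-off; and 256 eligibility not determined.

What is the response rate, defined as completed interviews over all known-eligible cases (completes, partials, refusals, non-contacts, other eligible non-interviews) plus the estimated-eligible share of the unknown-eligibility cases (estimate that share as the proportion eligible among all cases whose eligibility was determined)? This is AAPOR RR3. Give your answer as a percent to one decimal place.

Numerator = 442
Known eligible = 442 + 28 + 221 + 143 + 37 = 871
e = 871 / (871 + 260) = 871 / 1131 = 0.7701
Eligible share of unknowns = 0.7701 × 256 = 197.15
Denominator = 871 + 197.15 = 1068.15
RR3 = 442 / 1068.15 = 0.4138

41.4%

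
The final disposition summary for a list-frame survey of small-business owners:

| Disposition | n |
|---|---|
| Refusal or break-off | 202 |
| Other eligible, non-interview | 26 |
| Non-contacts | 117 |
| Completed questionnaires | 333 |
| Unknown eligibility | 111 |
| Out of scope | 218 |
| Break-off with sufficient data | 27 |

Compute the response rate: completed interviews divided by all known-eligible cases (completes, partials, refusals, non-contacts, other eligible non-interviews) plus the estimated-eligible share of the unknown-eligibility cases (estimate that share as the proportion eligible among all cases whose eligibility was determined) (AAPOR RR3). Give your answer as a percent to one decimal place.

42.2%

Numerator → 333
Eligible (known) → 333 + 27 + 202 + 117 + 26 = 705
e = 705 / (705 + 218) = 705 / 923 = 0.7638
Eligible share of unknowns → 0.7638 × 111 = 84.78
Denom → 705 + 84.78 = 789.78
RR3 = 333 / 789.78 = 0.4216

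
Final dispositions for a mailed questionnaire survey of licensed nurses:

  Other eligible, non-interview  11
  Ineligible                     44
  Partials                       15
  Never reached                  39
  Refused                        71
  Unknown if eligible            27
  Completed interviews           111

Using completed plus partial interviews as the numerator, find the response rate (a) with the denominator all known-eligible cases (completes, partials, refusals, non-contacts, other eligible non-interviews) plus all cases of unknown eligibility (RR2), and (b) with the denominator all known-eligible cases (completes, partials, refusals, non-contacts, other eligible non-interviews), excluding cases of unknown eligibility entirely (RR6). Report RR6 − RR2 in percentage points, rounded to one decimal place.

Numerator: 111 + 15 = 126
Denominator: 111 + 15 + 71 + 39 + 11 + 27 = 274
RR2 = 126 / 274 = 0.4599
Denominator: 111 + 15 + 71 + 39 + 11 = 247
RR6 = 126 / 247 = 0.5101
Difference = 51.01 − 45.99 = 5.02 percentage points

5.0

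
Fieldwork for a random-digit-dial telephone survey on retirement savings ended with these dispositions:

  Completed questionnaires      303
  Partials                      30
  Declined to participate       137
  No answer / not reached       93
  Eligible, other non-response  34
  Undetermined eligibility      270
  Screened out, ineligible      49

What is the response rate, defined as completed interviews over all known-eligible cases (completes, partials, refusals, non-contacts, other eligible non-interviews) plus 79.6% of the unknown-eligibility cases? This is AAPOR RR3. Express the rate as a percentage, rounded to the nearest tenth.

37.3%

Numerator = 303
Known eligible = 303 + 30 + 137 + 93 + 34 = 597
Eligible share of unknowns = 0.7960 × 270 = 214.92
Denom = 597 + 214.92 = 811.92
RR3 = 303 / 811.92 = 0.3732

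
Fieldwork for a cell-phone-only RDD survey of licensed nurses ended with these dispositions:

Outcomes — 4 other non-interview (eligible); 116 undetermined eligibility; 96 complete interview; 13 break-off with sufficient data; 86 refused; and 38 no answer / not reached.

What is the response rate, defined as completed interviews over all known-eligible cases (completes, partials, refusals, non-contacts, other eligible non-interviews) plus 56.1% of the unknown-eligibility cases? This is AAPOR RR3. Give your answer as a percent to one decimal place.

Num = 96
Eligible (known) = 96 + 13 + 86 + 38 + 4 = 237
Estimated eligible among unknowns = 0.5610 × 116 = 65.08
Denominator = 237 + 65.08 = 302.08
RR3 = 96 / 302.08 = 0.3178

31.8%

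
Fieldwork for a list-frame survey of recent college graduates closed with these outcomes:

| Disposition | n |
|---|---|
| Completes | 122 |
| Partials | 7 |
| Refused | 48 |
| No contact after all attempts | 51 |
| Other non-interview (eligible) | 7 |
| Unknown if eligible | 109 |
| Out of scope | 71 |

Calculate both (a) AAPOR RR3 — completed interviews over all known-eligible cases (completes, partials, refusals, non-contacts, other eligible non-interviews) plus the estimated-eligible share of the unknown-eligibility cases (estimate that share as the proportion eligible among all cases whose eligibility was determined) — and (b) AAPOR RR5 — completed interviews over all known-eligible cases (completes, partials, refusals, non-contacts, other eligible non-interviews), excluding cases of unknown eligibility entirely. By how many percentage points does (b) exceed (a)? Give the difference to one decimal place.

13.6

Top → 122
Determined eligible → 122 + 7 + 48 + 51 + 7 = 235
e = 235 / (235 + 71) = 235 / 306 = 0.7680
Estimated eligible among unknowns → 0.7680 × 109 = 83.71
Denom → 235 + 83.71 = 318.71
RR3 = 122 / 318.71 = 0.3828
Denom → 122 + 7 + 48 + 51 + 7 = 235
RR5 = 122 / 235 = 0.5191
Difference = 51.91 − 38.28 = 13.63 percentage points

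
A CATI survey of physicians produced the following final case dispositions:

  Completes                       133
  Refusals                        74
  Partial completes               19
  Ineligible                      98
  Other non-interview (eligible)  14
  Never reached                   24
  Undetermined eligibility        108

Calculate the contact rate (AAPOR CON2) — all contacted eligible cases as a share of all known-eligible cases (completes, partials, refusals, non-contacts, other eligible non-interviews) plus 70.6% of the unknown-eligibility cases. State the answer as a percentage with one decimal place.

70.5%

Num = 133 + 19 + 74 + 14 = 240
Determined eligible = 133 + 19 + 74 + 24 + 14 = 264
e × U = 0.7060 × 108 = 76.25
Denom = 264 + 76.25 = 340.25
CON2 = 240 / 340.25 = 0.7054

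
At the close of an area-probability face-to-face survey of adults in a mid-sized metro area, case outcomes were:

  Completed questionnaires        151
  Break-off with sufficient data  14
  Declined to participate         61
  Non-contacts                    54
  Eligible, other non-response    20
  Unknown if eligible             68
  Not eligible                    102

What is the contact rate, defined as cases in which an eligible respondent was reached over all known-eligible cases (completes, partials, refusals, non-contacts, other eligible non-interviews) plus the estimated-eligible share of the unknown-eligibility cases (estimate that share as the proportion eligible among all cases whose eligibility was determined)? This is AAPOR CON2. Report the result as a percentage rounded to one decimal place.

Num → 151 + 14 + 61 + 20 = 246
Determined eligible → 151 + 14 + 61 + 54 + 20 = 300
e = 300 / (300 + 102) = 300 / 402 = 0.7463
e × U → 0.7463 × 68 = 50.75
Denominator → 300 + 50.75 = 350.75
CON2 = 246 / 350.75 = 0.7014

70.1%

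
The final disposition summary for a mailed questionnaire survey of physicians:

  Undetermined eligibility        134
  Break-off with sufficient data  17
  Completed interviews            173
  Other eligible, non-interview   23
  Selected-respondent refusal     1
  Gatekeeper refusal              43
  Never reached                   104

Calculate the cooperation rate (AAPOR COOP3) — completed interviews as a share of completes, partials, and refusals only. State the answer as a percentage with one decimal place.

Refused = 43 + 1 = 44
Numerator → 173
Denominator → 173 + 17 + 44 = 234
COOP3 = 173 / 234 = 0.7393

73.9%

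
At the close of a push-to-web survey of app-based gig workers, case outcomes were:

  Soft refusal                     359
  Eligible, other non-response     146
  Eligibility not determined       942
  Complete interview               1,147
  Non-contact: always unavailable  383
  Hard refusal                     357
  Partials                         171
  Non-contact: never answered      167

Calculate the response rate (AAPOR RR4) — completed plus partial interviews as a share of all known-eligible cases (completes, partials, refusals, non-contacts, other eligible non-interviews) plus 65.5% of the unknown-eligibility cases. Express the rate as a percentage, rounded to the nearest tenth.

Declined to participate = 357 + 359 = 716
No contact after all attempts = 167 + 383 = 550
Top: 1147 + 171 = 1318
Determined eligible: 1147 + 171 + 716 + 550 + 146 = 2730
e × U: 0.6550 × 942 = 617.01
Base: 2730 + 617.01 = 3347.01
RR4 = 1318 / 3347.01 = 0.3938

39.4%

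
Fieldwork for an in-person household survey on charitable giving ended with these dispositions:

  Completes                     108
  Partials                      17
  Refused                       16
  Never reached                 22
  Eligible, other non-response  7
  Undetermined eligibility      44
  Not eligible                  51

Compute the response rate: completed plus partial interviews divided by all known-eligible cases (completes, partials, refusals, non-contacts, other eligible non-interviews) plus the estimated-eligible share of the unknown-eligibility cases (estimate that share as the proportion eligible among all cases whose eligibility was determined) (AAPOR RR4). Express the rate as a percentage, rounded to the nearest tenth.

Top = 108 + 17 = 125
Known eligible = 108 + 17 + 16 + 22 + 7 = 170
e = 170 / (170 + 51) = 170 / 221 = 0.7692
Estimated eligible among unknowns = 0.7692 × 44 = 33.84
Base = 170 + 33.84 = 203.84
RR4 = 125 / 203.84 = 0.6132

61.3%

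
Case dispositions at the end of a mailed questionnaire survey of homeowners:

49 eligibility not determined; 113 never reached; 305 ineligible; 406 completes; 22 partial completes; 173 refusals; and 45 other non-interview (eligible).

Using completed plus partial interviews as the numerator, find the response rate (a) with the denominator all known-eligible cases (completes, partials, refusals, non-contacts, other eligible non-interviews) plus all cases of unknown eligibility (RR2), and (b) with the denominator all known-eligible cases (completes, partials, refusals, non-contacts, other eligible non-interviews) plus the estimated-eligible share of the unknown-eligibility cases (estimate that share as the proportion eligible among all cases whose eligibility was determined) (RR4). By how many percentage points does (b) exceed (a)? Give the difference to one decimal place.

0.9

Num = 406 + 22 = 428
Denominator = 406 + 22 + 173 + 113 + 45 + 49 = 808
RR2 = 428 / 808 = 0.5297
Known eligible = 406 + 22 + 173 + 113 + 45 = 759
e = 759 / (759 + 305) = 759 / 1064 = 0.7133
e × U = 0.7133 × 49 = 34.95
Denominator = 759 + 34.95 = 793.95
RR4 = 428 / 793.95 = 0.5391
Difference = 53.91 − 52.97 = 0.94 percentage points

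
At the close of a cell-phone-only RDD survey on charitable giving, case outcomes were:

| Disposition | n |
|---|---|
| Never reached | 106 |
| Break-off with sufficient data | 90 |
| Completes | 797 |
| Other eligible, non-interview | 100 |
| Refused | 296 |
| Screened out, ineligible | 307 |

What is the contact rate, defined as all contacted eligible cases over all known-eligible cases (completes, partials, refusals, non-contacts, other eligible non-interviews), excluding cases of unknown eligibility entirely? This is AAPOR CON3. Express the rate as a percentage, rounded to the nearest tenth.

Top = 797 + 90 + 296 + 100 = 1283
Base = 797 + 90 + 296 + 106 + 100 = 1389
CON3 = 1283 / 1389 = 0.9237

92.4%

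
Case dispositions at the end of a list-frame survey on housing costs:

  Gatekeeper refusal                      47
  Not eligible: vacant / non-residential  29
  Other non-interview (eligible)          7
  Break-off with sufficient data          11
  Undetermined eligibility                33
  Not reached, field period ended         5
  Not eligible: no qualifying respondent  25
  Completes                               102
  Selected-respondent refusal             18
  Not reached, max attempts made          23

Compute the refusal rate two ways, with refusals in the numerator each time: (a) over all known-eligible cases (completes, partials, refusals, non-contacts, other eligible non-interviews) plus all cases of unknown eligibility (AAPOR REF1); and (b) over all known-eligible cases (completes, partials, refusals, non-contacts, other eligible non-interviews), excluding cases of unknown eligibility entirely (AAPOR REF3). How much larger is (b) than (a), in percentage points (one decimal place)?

4.1

Refused = 47 + 18 = 65
Never reached = 5 + 23 = 28
Ineligible = 25 + 29 = 54
Numerator → 65
Denom → 102 + 11 + 65 + 28 + 7 + 33 = 246
REF1 = 65 / 246 = 0.2642
Denom → 102 + 11 + 65 + 28 + 7 = 213
REF3 = 65 / 213 = 0.3052
Difference = 30.52 − 26.42 = 4.10 percentage points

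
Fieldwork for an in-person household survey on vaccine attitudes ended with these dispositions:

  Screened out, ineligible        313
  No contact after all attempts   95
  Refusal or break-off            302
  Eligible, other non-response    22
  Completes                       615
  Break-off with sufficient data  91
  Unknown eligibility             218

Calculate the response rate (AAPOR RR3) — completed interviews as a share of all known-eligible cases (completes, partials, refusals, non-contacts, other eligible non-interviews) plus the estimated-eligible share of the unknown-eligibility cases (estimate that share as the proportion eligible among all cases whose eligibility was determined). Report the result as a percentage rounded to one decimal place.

Numerator = 615
Known eligible = 615 + 91 + 302 + 95 + 22 = 1125
e = 1125 / (1125 + 313) = 1125 / 1438 = 0.7823
Eligible share of unknowns = 0.7823 × 218 = 170.54
Denominator = 1125 + 170.54 = 1295.54
RR3 = 615 / 1295.54 = 0.4747

47.5%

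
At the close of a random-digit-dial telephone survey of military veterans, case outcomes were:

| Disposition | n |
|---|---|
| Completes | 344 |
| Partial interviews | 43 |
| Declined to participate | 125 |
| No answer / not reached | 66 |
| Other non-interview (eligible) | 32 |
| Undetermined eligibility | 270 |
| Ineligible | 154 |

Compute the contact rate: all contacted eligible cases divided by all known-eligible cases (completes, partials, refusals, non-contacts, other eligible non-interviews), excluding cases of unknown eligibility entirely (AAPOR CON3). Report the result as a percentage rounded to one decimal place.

89.2%

Top = 344 + 43 + 125 + 32 = 544
Denom = 344 + 43 + 125 + 66 + 32 = 610
CON3 = 544 / 610 = 0.8918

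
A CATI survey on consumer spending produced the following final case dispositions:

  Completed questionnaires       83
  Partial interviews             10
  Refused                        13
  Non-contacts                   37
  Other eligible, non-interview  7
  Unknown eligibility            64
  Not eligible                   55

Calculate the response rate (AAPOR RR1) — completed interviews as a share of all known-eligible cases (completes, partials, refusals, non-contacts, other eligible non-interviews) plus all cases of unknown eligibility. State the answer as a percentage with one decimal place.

38.8%

Numerator = 83
Denom = 83 + 10 + 13 + 37 + 7 + 64 = 214
RR1 = 83 / 214 = 0.3879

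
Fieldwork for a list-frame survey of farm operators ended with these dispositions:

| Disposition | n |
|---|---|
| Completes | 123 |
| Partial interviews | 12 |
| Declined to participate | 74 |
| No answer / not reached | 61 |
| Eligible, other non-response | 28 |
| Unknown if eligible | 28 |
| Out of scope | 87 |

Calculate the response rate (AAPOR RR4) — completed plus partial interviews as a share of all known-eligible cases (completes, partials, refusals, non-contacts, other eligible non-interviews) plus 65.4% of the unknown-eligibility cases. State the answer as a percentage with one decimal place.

Num = 123 + 12 = 135
Eligible (known) = 123 + 12 + 74 + 61 + 28 = 298
e × U = 0.6540 × 28 = 18.31
Denominator = 298 + 18.31 = 316.31
RR4 = 135 / 316.31 = 0.4268

42.7%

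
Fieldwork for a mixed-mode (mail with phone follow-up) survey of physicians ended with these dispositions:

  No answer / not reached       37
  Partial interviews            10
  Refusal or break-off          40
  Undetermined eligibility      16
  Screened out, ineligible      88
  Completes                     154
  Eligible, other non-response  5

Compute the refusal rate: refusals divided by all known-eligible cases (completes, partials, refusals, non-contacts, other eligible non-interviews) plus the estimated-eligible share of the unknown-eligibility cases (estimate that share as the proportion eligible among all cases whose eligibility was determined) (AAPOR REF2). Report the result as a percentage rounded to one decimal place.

15.5%

Numerator: 40
Eligible (known): 154 + 10 + 40 + 37 + 5 = 246
e = 246 / (246 + 88) = 246 / 334 = 0.7365
Eligible share of unknowns: 0.7365 × 16 = 11.78
Base: 246 + 11.78 = 257.78
REF2 = 40 / 257.78 = 0.1552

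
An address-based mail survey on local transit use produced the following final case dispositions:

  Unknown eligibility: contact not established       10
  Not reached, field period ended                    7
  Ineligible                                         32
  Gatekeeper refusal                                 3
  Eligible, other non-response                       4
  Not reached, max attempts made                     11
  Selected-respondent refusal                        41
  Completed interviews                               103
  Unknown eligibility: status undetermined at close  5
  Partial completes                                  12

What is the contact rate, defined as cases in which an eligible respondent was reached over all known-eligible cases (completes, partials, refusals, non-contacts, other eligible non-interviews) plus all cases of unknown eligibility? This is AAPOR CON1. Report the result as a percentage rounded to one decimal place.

Refusals = 3 + 41 = 44
Never reached = 7 + 11 = 18
Undetermined eligibility = 10 + 5 = 15
Numerator = 103 + 12 + 44 + 4 = 163
Denom = 103 + 12 + 44 + 18 + 4 + 15 = 196
CON1 = 163 / 196 = 0.8316

83.2%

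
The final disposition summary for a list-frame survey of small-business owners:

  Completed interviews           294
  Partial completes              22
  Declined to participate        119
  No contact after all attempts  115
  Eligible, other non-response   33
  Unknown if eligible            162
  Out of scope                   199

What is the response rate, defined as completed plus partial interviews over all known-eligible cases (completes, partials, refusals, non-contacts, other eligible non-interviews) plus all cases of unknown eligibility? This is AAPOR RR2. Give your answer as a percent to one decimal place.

42.4%

Top → 294 + 22 = 316
Denom → 294 + 22 + 119 + 115 + 33 + 162 = 745
RR2 = 316 / 745 = 0.4242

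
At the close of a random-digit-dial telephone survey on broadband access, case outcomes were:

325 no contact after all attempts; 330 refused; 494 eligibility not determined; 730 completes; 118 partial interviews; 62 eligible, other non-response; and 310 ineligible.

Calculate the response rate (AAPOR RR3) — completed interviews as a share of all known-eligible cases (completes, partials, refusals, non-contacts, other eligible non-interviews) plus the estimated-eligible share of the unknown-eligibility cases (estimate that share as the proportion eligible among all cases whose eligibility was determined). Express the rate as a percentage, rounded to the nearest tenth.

Num → 730
Eligible (known) → 730 + 118 + 330 + 325 + 62 = 1565
e = 1565 / (1565 + 310) = 1565 / 1875 = 0.8347
e × U → 0.8347 × 494 = 412.34
Base → 1565 + 412.34 = 1977.34
RR3 = 730 / 1977.34 = 0.3692

36.9%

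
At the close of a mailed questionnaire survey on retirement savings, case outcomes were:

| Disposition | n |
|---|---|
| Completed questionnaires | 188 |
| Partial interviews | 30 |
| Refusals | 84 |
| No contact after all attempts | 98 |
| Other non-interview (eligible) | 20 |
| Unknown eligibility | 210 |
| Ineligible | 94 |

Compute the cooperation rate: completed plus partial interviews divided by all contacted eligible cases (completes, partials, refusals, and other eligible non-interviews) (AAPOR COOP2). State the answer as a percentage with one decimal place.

67.7%

Numerator = 188 + 30 = 218
Denom = 188 + 30 + 84 + 20 = 322
COOP2 = 218 / 322 = 0.6770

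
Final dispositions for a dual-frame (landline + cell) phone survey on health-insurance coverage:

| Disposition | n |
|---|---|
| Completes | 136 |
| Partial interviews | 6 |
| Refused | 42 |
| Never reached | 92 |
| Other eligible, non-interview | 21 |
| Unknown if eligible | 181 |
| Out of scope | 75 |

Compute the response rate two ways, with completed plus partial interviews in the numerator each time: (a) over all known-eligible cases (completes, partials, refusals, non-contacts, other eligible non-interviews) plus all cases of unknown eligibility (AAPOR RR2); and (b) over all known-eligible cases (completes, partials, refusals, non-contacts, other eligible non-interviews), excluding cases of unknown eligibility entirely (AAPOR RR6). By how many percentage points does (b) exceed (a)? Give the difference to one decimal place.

18.1

Num → 136 + 6 = 142
Base → 136 + 6 + 42 + 92 + 21 + 181 = 478
RR2 = 142 / 478 = 0.2971
Base → 136 + 6 + 42 + 92 + 21 = 297
RR6 = 142 / 297 = 0.4781
Difference = 47.81 − 29.71 = 18.10 percentage points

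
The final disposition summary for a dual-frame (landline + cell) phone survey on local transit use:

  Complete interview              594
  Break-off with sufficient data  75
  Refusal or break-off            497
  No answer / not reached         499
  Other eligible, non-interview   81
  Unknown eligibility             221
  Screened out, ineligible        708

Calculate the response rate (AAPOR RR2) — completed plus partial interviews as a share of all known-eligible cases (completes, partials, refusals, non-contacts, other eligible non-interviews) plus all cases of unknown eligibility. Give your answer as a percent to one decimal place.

Top = 594 + 75 = 669
Base = 594 + 75 + 497 + 499 + 81 + 221 = 1967
RR2 = 669 / 1967 = 0.3401

34.0%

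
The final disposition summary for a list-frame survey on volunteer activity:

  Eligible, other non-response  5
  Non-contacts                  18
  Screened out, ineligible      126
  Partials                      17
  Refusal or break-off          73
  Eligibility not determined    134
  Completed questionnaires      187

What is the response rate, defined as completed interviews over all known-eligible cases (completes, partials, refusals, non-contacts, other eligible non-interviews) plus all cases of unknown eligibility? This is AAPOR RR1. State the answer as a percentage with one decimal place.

43.1%

Top → 187
Base → 187 + 17 + 73 + 18 + 5 + 134 = 434
RR1 = 187 / 434 = 0.4309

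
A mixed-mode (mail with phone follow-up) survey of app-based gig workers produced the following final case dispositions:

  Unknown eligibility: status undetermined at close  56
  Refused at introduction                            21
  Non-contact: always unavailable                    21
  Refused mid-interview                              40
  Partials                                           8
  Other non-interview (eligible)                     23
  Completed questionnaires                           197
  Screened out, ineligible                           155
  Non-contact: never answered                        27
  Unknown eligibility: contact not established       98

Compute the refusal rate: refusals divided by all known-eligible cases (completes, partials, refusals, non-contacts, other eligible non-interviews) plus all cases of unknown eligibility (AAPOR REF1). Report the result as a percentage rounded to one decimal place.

Refusal or break-off = 21 + 40 = 61
No answer / not reached = 27 + 21 = 48
Unknown if eligible = 98 + 56 = 154
Num: 61
Base: 197 + 8 + 61 + 48 + 23 + 154 = 491
REF1 = 61 / 491 = 0.1242

12.4%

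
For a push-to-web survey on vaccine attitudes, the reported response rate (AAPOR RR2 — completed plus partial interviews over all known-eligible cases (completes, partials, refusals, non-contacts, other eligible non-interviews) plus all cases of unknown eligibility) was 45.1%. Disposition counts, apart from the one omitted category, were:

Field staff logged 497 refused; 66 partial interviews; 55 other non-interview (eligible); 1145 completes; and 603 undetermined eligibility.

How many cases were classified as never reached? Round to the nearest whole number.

Num → 1145 + 66 = 1211
RR2 = 1211 / D = 0.451
D = 1211 / 0.451 = 2685.1
Other denominator terms total 2366
never reached = 2685.1 − 2366 ≈ 319

319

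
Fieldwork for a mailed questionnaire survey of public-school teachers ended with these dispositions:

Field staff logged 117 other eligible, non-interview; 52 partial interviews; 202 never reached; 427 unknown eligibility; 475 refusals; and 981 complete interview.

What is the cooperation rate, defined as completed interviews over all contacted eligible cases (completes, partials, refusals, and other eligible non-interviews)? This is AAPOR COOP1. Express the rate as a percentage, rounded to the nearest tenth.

60.4%

Numerator: 981
Base: 981 + 52 + 475 + 117 = 1625
COOP1 = 981 / 1625 = 0.6037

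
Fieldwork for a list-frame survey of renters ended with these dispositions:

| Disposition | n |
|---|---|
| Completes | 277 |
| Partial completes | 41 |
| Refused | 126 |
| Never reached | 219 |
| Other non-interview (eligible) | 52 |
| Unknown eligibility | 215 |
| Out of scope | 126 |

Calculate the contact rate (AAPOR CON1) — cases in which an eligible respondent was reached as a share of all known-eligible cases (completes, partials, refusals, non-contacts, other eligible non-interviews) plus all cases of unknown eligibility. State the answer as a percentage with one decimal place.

Numerator → 277 + 41 + 126 + 52 = 496
Base → 277 + 41 + 126 + 219 + 52 + 215 = 930
CON1 = 496 / 930 = 0.5333

53.3%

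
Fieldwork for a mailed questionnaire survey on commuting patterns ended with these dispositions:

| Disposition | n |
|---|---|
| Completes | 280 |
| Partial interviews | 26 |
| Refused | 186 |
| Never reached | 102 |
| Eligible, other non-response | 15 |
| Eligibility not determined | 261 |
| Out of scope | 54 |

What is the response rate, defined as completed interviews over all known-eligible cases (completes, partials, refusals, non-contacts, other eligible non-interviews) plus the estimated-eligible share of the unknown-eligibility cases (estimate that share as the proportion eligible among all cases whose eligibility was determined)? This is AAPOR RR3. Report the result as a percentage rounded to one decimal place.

33.0%

Top = 280
Known eligible = 280 + 26 + 186 + 102 + 15 = 609
e = 609 / (609 + 54) = 609 / 663 = 0.9186
Eligible share of unknowns = 0.9186 × 261 = 239.75
Base = 609 + 239.75 = 848.75
RR3 = 280 / 848.75 = 0.3299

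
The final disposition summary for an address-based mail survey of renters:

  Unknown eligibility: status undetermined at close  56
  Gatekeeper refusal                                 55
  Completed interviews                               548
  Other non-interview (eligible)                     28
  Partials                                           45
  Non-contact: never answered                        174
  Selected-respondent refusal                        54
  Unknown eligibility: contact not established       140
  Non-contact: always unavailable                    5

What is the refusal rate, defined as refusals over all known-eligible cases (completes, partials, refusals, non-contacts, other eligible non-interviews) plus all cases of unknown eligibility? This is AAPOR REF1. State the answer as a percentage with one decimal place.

Refusals = 55 + 54 = 109
Non-contacts = 174 + 5 = 179
Unknown if eligible = 140 + 56 = 196
Top = 109
Base = 548 + 45 + 109 + 179 + 28 + 196 = 1105
REF1 = 109 / 1105 = 0.0986

9.9%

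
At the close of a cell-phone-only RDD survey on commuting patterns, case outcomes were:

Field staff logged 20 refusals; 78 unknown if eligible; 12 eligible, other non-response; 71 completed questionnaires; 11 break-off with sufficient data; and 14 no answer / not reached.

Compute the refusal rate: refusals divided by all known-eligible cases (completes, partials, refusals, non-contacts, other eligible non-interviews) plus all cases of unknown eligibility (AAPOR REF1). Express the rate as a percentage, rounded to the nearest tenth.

9.7%

Top: 20
Denominator: 71 + 11 + 20 + 14 + 12 + 78 = 206
REF1 = 20 / 206 = 0.0971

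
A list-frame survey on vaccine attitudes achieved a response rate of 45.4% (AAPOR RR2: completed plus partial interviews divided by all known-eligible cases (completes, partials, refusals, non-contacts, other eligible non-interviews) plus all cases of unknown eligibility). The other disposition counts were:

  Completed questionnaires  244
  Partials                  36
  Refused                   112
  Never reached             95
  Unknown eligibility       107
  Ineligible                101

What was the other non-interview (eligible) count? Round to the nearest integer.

Numerator: 244 + 36 = 280
RR2 = 280 / D = 0.454
D = 280 / 0.454 = 616.7
Other denominator terms total 594
other non-interview (eligible) = 616.7 − 594 ≈ 23

23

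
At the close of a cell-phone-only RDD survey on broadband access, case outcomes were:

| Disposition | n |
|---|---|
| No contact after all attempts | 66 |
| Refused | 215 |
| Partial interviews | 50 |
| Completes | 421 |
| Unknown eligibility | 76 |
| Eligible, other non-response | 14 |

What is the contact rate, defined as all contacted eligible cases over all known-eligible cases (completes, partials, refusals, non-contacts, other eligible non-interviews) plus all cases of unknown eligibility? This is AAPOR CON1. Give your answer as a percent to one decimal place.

83.1%

Num = 421 + 50 + 215 + 14 = 700
Denominator = 421 + 50 + 215 + 66 + 14 + 76 = 842
CON1 = 700 / 842 = 0.8314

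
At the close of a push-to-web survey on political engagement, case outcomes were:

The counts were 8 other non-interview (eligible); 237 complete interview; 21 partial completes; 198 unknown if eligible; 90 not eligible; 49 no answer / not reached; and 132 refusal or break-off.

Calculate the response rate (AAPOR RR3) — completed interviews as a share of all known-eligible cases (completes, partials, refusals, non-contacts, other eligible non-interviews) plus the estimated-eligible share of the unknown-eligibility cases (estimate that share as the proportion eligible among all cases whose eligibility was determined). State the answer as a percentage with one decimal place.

38.7%

Num → 237
Eligible (known) → 237 + 21 + 132 + 49 + 8 = 447
e = 447 / (447 + 90) = 447 / 537 = 0.8324
Estimated eligible among unknowns → 0.8324 × 198 = 164.82
Base → 447 + 164.82 = 611.82
RR3 = 237 / 611.82 = 0.3874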